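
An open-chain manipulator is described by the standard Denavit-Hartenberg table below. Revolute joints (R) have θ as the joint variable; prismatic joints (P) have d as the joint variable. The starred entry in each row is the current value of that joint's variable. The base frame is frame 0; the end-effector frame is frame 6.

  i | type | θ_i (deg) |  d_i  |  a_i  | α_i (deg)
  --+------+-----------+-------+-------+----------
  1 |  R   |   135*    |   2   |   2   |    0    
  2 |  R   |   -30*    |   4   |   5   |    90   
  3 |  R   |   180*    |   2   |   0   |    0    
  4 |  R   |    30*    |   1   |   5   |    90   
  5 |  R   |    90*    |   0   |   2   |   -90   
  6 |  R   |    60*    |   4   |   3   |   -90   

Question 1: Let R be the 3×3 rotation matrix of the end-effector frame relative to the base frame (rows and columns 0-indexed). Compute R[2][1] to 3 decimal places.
End-effector y-axis (col 1 of R) = (0.2241,-0.8365,-0.5000)
R[2][1] = -0.5000

-0.500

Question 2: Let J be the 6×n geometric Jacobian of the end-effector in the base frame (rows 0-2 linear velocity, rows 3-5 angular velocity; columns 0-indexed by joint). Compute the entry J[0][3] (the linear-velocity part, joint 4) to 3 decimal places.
-0.712

axis z_3 = (0.9659,0.2588,0.0000); lever o_n−o_3 = (4.2346,1.5829,-2.7500)
cross product → J_v[:, 3] = (-0.7118,2.6563,0.4330)
J_ω[:, 3] = z_3
entry J[0][3] = -0.7118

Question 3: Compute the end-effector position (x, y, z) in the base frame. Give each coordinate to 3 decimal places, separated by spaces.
3.458 8.344 3.250

after link 1: o_1 = (-1.4142, 1.4142, 2.0000)
after link 2: o_2 = (-2.7083, 6.2438, 6.0000)
after link 3: o_3 = (-0.7765, 6.7615, 6.0000)
after link 4: o_4 = (1.3102, 2.8377, 3.5000)
after link 5: o_5 = (3.2420, 3.3554, 3.5000)
after link 6: o_6 = (3.4581, 8.3444, 3.2500)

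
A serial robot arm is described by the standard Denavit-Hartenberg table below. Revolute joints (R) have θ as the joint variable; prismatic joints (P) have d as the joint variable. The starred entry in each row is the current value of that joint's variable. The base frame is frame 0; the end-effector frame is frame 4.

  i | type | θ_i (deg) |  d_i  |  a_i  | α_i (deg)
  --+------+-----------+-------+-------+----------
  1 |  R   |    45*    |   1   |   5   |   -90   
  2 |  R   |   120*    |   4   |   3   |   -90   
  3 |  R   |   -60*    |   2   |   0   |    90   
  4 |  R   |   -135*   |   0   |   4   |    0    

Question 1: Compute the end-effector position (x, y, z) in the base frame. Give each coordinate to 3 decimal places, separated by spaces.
2.386 4.579 -0.788

after link 1: o_1 = (3.5355, 3.5355, 1.0000)
after link 2: o_2 = (-0.3536, 5.3033, -1.5981)
after link 3: o_3 = (-1.5783, 4.0786, -0.5981)
after link 4: o_4 = (2.3858, 4.5786, -0.7875)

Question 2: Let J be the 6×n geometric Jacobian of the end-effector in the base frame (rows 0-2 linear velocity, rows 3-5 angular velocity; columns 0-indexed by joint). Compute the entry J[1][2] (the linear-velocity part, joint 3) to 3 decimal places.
axis z_2 = (-0.6124,-0.6124,0.5000); lever o_n−o_2 = (2.7394,-0.7247,0.8105)
cross product → J_v[:, 2] = (-0.1340,1.8660,2.1213)
J_ω[:, 2] = z_2
entry J[1][2] = 1.8660

1.866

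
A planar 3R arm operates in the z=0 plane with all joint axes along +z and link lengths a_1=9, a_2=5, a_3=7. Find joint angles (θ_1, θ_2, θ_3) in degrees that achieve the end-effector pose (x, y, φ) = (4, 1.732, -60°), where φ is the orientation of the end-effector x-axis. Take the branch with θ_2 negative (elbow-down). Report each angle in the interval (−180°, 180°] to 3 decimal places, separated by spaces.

120.000 -120.001 -59.999

wrist centre = target − a_3·(cos φ, sin φ) = (0.5000, 7.7942)
cos θ_2 = (60.9992−9²−5²)/(2·9·5) = -0.5000; θ_2 = -120.0006° (elbow-down)
β = atan2(7.7942,0.5000) = 86.3295°; ψ = atan2(-4.3301,6.5000) = -33.6705°
θ_1 = β − ψ = 120.0000°
θ_3 = φ − θ_1 − θ_2 = -59.9994° (wrapped to (-180°,180°])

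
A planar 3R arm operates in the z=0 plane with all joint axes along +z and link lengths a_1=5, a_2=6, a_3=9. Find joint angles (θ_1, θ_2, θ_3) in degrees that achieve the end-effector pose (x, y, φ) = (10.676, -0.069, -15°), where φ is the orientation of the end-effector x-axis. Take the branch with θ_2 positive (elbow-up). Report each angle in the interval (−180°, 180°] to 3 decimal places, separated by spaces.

-44.993 149.997 -120.004

wrist centre = target − a_3·(cos φ, sin φ) = (1.9827, 2.2604)
cos θ_2 = (9.0402−5²−6²)/(2·5·6) = -0.8660; θ_2 = 149.9966° (elbow-up)
β = atan2(2.2604,1.9827) = 48.7446°; ψ = atan2(3.0003,-0.1960) = 93.7372°
θ_1 = β − ψ = -44.9925°
θ_3 = φ − θ_1 − θ_2 = -120.0041° (wrapped to (-180°,180°])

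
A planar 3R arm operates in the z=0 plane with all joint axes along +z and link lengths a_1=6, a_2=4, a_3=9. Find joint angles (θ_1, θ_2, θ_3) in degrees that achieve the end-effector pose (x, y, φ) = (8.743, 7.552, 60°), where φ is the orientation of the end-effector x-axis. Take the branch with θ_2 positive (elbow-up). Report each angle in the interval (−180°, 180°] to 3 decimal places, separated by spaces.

-44.994 134.995 -30.001

wrist centre = target − a_3·(cos φ, sin φ) = (4.2430, -0.2422)
cos θ_2 = (18.0617−6²−4²)/(2·6·4) = -0.7070; θ_2 = 134.9952° (elbow-up)
β = atan2(-0.2422,4.2430) = -3.2674°; ψ = atan2(2.8287,3.1718) = 41.7270°
θ_1 = β − ψ = -44.9944°
θ_3 = φ − θ_1 − θ_2 = -30.0008° (wrapped to (-180°,180°])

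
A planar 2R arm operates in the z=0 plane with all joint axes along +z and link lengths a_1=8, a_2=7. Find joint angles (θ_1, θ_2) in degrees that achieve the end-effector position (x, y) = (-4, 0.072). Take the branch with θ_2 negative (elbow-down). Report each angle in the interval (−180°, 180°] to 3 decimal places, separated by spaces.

-120.003 -150.000

cos θ_2 = (16.0052−8²−7²)/(2·8·7) = -0.8660; θ_2 = -150.0000° (elbow-down)
β = atan2(0.0720,-4.0000) = 178.9688°; ψ = atan2(-3.5000,1.9378) = -61.0283°
θ_1 = β − ψ = 239.9971°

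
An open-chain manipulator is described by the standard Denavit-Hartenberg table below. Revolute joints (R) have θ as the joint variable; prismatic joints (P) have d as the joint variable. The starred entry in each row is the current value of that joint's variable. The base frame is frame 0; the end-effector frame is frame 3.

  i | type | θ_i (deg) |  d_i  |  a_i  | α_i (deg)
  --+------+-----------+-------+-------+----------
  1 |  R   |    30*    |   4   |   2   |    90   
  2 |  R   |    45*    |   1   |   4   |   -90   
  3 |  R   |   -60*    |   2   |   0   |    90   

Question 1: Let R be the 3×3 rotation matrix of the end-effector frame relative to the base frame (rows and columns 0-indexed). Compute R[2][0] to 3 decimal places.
0.354

End-effector x-axis (col 0 of R) = (0.7392,-0.5732,0.3536)
R[2][0] = 0.3536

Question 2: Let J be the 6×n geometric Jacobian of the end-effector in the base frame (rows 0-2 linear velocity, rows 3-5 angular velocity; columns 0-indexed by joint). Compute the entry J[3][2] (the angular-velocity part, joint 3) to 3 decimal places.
-0.612

axis z_2 = (-0.6124,-0.3536,0.7071); lever o_n−o_2 = (-1.2247,-0.7071,1.4142)
cross product → J_v[:, 2] = (-0.0000,0.0000,0.0000)
J_ω[:, 2] = z_2
entry J[3][2] = -0.6124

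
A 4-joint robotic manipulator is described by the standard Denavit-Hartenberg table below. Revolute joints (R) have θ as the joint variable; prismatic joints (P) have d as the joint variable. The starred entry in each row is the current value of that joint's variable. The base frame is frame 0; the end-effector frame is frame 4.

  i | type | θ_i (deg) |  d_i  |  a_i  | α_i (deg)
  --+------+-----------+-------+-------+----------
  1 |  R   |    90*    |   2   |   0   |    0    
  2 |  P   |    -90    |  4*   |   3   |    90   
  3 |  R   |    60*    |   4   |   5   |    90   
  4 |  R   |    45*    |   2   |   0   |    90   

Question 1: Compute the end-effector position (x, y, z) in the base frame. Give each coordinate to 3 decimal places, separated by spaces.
7.232 -4.000 9.330

after link 1: o_1 = (0.0000, 0.0000, 2.0000)
after link 2: o_2 = (3.0000, 0.0000, 6.0000)
after link 3: o_3 = (5.5000, -4.0000, 10.3301)
after link 4: o_4 = (7.2321, -4.0000, 9.3301)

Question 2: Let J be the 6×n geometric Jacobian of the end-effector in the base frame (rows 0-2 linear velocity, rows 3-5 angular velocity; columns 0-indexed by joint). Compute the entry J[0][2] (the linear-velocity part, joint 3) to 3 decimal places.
-3.330

axis z_2 = (0.0000,-1.0000,0.0000); lever o_n−o_2 = (4.2321,-4.0000,3.3301)
cross product → J_v[:, 2] = (-3.3301,0.0000,4.2321)
J_ω[:, 2] = z_2
entry J[0][2] = -3.3301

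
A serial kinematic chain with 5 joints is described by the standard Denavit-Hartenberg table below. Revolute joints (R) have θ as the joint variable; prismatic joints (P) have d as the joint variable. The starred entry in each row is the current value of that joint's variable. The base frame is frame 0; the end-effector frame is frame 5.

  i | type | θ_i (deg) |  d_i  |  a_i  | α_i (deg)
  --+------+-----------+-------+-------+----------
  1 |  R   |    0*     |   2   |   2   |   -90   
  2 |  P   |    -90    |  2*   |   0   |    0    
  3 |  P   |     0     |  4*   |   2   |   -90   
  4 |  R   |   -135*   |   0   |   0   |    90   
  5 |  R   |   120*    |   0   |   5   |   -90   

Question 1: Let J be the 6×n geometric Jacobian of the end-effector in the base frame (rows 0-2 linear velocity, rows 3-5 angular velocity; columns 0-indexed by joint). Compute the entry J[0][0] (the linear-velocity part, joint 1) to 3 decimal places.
-4.232

axis z_0 = ẑ; lever o_n−o_0 = (6.3301,4.2322,5.7678)
cross product → J_v[:, 0] = (-4.2322,6.3301,0.0000)
J_ω[:, 0] = z_0
entry J[0][0] = -4.2322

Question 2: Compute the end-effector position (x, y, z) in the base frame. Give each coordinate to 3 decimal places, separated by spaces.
after link 1: o_1 = (2.0000, 0.0000, 2.0000)
after link 2: o_2 = (2.0000, 2.0000, 2.0000)
after link 3: o_3 = (2.0000, 6.0000, 4.0000)
after link 4: o_4 = (2.0000, 6.0000, 4.0000)
after link 5: o_5 = (6.3301, 4.2322, 5.7678)

6.330 4.232 5.768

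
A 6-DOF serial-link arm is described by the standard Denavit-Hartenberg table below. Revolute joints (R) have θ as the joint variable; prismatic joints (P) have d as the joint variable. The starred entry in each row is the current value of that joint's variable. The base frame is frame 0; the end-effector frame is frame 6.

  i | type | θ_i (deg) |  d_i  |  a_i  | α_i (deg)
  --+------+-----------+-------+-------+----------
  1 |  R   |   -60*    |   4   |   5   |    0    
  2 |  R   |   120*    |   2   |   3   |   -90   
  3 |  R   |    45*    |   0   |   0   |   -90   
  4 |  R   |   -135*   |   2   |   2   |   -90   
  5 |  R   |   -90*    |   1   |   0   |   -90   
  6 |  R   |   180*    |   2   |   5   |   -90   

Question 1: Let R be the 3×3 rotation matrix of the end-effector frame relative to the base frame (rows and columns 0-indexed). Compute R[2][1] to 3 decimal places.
-0.500

End-effector y-axis (col 1 of R) = (0.8624,0.0795,-0.5000)
R[2][1] = -0.5000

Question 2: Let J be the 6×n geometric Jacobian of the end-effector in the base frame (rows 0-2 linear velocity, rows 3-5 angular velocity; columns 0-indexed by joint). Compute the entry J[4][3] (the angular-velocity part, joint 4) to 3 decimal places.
-0.612

axis z_3 = (-0.3536,-0.6124,-0.7071); lever o_n−o_3 = (-2.7512,2.3058,3.6213)
cross product → J_v[:, 3] = (-0.5871,3.2257,-2.5000)
J_ω[:, 3] = z_3
entry J[4][3] = -0.6124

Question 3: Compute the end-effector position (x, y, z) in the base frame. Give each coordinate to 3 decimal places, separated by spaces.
after link 1: o_1 = (2.5000, -4.3301, 4.0000)
after link 2: o_2 = (4.0000, -1.7321, 6.0000)
after link 3: o_3 = (4.0000, -1.7321, 6.0000)
after link 4: o_4 = (1.5681, -3.1157, 5.5858)
after link 5: o_5 = (1.2058, -2.3291, 5.0858)
after link 6: o_6 = (1.2488, 0.5738, 9.6213)

1.249 0.574 9.621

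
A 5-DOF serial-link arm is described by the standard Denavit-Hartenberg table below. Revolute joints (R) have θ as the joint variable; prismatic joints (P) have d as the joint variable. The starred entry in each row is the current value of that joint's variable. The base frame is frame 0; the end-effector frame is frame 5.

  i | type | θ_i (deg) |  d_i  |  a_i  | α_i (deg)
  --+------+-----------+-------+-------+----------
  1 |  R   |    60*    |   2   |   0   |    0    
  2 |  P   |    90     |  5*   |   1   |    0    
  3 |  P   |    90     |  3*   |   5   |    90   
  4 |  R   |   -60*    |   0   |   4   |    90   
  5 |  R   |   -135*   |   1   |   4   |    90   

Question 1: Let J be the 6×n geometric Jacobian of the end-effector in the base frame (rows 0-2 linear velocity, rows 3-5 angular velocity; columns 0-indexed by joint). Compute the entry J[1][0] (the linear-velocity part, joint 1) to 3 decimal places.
-0.776

axis z_0 = ẑ; lever o_n−o_0 = (-0.7764,-5.0016,8.4854)
cross product → J_v[:, 0] = (5.0016,-0.7764,0.0000)
J_ω[:, 0] = z_0
entry J[1][0] = -0.7764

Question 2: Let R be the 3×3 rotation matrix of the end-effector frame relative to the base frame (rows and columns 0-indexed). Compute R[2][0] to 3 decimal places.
0.612

End-effector x-axis (col 0 of R) = (0.7891,-0.0474,0.6124)
R[2][0] = 0.6124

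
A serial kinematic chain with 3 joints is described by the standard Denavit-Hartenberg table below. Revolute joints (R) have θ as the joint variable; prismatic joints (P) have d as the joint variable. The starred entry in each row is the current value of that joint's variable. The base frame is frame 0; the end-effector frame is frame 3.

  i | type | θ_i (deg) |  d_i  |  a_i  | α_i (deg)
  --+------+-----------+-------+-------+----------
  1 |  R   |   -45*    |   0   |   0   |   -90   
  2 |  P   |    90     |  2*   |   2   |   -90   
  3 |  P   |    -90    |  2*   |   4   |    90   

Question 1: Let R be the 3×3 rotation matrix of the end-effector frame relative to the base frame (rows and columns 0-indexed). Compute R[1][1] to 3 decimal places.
0.707

End-effector y-axis (col 1 of R) = (-0.7071,0.7071,-0.0000)
R[1][1] = 0.7071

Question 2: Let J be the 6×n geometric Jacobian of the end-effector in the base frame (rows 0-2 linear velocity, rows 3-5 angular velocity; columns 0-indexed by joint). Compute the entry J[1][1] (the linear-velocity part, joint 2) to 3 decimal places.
0.707

prismatic axis z_1 = (0.7071,0.7071,0.0000)
J_v[:, 1] = z_1; J_ω[:, 1] = (0,0,0)
entry J[1][1] = 0.7071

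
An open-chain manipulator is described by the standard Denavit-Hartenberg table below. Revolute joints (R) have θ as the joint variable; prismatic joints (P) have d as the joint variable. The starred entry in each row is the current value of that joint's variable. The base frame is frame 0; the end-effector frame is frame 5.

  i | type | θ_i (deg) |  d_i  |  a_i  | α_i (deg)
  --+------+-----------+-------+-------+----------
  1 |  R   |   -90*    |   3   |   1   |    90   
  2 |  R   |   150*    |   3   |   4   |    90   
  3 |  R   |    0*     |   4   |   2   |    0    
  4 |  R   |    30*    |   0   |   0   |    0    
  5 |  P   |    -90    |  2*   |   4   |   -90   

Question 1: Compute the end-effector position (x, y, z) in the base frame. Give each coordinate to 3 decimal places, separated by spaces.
0.464 2.928 12.196

after link 1: o_1 = (0.0000, -1.0000, 3.0000)
after link 2: o_2 = (-3.0000, 2.4641, 5.0000)
after link 3: o_3 = (-3.0000, 2.1962, 9.4641)
after link 4: o_4 = (-3.0000, 2.1962, 9.4641)
after link 5: o_5 = (0.4641, 2.9282, 12.1962)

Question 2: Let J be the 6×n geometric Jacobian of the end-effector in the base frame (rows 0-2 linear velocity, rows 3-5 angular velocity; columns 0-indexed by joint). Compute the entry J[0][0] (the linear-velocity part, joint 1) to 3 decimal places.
axis z_0 = ẑ; lever o_n−o_0 = (0.4641,2.9282,12.1962)
cross product → J_v[:, 0] = (-2.9282,0.4641,0.0000)
J_ω[:, 0] = z_0
entry J[0][0] = -2.9282

-2.928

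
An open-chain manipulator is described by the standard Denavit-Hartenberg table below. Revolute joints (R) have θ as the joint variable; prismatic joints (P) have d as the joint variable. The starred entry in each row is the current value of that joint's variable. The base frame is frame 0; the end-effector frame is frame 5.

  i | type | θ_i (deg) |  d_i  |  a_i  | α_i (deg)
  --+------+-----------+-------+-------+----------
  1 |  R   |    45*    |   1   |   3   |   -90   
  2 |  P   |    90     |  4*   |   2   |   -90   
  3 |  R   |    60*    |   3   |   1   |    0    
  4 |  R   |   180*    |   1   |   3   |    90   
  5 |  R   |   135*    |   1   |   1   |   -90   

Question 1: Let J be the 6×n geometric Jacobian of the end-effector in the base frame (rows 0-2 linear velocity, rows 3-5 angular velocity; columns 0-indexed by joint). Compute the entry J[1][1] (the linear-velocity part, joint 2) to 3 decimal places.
prismatic axis z_1 = (-0.7071,0.7071,0.0000)
J_v[:, 1] = z_1; J_ω[:, 1] = (0,0,0)
entry J[1][1] = 0.7071

0.707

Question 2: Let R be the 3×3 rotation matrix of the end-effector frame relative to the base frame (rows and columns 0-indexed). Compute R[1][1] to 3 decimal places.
0.354

End-effector y-axis (col 1 of R) = (-0.3536,0.3536,-0.8660)
R[1][1] = 0.3536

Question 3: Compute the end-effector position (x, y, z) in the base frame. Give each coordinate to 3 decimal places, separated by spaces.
-4.474 2.059 0.512

after link 1: o_1 = (2.1213, 2.1213, 1.0000)
after link 2: o_2 = (-0.7071, 4.9497, -1.0000)
after link 3: o_3 = (-2.2161, 2.2161, -1.5000)
after link 4: o_4 = (-4.7603, 3.3461, 0.0000)
after link 5: o_5 = (-4.4737, 2.0595, 0.5125)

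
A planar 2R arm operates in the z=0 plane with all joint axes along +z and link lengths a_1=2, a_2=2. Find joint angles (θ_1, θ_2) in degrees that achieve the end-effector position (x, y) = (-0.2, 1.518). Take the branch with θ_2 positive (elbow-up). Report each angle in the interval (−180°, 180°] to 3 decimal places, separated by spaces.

30.012 134.988

cos θ_2 = (2.3443−2²−2²)/(2·2·2) = -0.7070; θ_2 = 134.9881° (elbow-up)
β = atan2(1.5180,-0.2000) = 97.5056°; ψ = atan2(1.4145,0.5861) = 67.4940°
θ_1 = β − ψ = 30.0116°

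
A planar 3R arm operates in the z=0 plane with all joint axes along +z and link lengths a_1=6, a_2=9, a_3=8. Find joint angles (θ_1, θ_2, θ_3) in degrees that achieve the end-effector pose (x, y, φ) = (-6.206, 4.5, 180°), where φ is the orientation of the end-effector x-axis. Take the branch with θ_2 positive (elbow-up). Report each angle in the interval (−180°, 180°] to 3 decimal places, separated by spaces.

-43.475 150.001 73.474

wrist centre = target − a_3·(cos φ, sin φ) = (1.7940, 4.5000)
cos θ_2 = (23.4684−6²−9²)/(2·6·9) = -0.8660; θ_2 = 150.0009° (elbow-up)
β = atan2(4.5000,1.7940) = 68.2645°; ψ = atan2(4.4999,-1.7943) = 111.7393°
θ_1 = β − ψ = -43.4748°
θ_3 = φ − θ_1 − θ_2 = 73.4740° (wrapped to (-180°,180°])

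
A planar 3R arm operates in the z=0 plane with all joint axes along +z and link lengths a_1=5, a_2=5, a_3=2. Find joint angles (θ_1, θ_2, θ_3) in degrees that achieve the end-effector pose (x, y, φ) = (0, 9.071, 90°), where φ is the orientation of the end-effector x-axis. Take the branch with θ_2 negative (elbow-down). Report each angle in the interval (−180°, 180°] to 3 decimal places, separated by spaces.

135.001 -90.001 45.001

wrist centre = target − a_3·(cos φ, sin φ) = (-0.0000, 7.0710)
cos θ_2 = (49.9990−5²−5²)/(2·5·5) = -0.0000; θ_2 = -90.0011° (elbow-down)
β = atan2(7.0710,-0.0000) = 90.0000°; ψ = atan2(-5.0000,4.9999) = -45.0005°
θ_1 = β − ψ = 135.0005°
θ_3 = φ − θ_1 − θ_2 = 45.0005° (wrapped to (-180°,180°])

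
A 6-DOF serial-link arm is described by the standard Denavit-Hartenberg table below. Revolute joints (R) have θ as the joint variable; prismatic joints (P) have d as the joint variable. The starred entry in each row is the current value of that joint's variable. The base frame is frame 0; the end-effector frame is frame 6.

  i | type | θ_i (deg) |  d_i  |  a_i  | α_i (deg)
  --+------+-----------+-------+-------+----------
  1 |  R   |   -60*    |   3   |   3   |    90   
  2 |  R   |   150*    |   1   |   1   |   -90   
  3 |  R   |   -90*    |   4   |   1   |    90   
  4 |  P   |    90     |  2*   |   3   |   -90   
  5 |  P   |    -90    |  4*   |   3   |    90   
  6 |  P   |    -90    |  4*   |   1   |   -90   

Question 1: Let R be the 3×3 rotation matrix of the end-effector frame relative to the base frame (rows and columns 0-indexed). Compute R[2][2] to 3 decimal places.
End-effector z-axis (col 2 of R) = (0.4330,-0.7500,-0.5000)
R[2][2] = -0.5000

-0.500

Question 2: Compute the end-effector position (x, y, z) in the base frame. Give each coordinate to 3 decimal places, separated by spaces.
after link 1: o_1 = (1.5000, -2.5981, 3.0000)
after link 2: o_2 = (0.2010, -2.3481, 3.5000)
after link 3: o_3 = (-1.6651, -1.1160, 0.0359)
after link 4: o_4 = (-1.5490, -1.3170, -3.5622)
after link 5: o_5 = (3.2141, -1.5670, -5.0622)
after link 6: o_6 = (3.3481, -3.7990, -1.5981)

3.348 -3.799 -1.598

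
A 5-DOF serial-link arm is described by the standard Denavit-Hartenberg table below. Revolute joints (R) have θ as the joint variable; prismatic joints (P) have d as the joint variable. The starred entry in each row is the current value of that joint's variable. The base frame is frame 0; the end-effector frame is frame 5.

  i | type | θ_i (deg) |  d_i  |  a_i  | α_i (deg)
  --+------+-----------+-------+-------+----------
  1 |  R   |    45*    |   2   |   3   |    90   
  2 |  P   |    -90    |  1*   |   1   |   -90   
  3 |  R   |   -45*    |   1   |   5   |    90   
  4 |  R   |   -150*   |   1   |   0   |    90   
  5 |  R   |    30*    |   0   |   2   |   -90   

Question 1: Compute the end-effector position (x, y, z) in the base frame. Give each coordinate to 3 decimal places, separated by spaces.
5.673 -1.241 -0.061

after link 1: o_1 = (2.1213, 2.1213, 2.0000)
after link 2: o_2 = (2.8284, 1.4142, 1.0000)
after link 3: o_3 = (6.0355, -0.3787, -2.5355)
after link 4: o_4 = (6.5355, -0.8787, -1.8284)
after link 5: o_5 = (5.6732, -1.2411, -0.0607)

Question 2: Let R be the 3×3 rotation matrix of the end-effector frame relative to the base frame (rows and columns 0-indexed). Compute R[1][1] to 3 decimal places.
-0.862

End-effector y-axis (col 1 of R) = (-0.3624,-0.8624,-0.3536)
R[1][1] = -0.8624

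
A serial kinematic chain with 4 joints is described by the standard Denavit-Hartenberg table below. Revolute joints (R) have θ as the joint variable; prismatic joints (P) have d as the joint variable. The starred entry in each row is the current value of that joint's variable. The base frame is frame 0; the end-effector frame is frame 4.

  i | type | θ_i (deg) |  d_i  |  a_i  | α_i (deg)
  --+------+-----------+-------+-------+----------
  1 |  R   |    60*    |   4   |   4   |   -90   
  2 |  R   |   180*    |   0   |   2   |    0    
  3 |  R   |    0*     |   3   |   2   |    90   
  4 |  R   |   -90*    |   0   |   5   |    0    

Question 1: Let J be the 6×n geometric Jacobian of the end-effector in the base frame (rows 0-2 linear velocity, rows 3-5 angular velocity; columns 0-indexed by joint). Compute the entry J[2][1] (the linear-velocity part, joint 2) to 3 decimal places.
4.000

axis z_1 = (-0.8660,0.5000,0.0000); lever o_n−o_1 = (-0.2679,-4.4641,-0.0000)
cross product → J_v[:, 1] = (-0.0000,-0.0000,4.0000)
J_ω[:, 1] = z_1
entry J[2][1] = 4.0000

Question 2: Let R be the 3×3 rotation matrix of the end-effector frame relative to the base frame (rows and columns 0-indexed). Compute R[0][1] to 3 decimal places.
End-effector y-axis (col 1 of R) = (-0.5000,-0.8660,-0.0000)
R[0][1] = -0.5000

-0.500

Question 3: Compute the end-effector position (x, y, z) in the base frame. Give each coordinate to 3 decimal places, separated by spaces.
after link 1: o_1 = (2.0000, 3.4641, 4.0000)
after link 2: o_2 = (1.0000, 1.7321, 4.0000)
after link 3: o_3 = (-2.5981, 1.5000, 4.0000)
after link 4: o_4 = (1.7321, -1.0000, 4.0000)

1.732 -1.000 4.000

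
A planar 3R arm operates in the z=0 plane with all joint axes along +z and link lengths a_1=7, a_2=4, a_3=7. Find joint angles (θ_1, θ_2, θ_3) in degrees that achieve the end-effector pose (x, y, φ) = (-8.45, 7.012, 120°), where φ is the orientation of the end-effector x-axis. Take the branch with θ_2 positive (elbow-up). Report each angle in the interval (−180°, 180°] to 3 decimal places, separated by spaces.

wrist centre = target − a_3·(cos φ, sin φ) = (-4.9500, 0.9498)
cos θ_2 = (25.4047−7²−4²)/(2·7·4) = -0.7071; θ_2 = 134.9962° (elbow-up)
β = atan2(0.9498,-4.9500) = 169.1379°; ψ = atan2(2.8286,4.1718) = 34.1388°
θ_1 = β − ψ = 134.9991°
θ_3 = φ − θ_1 − θ_2 = -149.9953° (wrapped to (-180°,180°])

134.999 134.996 -149.995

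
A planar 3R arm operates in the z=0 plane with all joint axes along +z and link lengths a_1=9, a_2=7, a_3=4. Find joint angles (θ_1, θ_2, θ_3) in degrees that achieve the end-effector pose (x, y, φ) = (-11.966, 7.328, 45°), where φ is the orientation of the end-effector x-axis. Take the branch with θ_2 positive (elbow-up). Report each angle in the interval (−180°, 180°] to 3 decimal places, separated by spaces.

wrist centre = target − a_3·(cos φ, sin φ) = (-14.7944, 4.4996)
cos θ_2 = (239.1212−9²−7²)/(2·9·7) = 0.8660; θ_2 = 29.9982° (elbow-up)
β = atan2(4.4996,-14.7944) = 163.0834°; ψ = atan2(3.4998,15.0623) = 13.0809°
θ_1 = β − ψ = 150.0025°
θ_3 = φ − θ_1 − θ_2 = -135.0007° (wrapped to (-180°,180°])

150.003 29.998 -135.001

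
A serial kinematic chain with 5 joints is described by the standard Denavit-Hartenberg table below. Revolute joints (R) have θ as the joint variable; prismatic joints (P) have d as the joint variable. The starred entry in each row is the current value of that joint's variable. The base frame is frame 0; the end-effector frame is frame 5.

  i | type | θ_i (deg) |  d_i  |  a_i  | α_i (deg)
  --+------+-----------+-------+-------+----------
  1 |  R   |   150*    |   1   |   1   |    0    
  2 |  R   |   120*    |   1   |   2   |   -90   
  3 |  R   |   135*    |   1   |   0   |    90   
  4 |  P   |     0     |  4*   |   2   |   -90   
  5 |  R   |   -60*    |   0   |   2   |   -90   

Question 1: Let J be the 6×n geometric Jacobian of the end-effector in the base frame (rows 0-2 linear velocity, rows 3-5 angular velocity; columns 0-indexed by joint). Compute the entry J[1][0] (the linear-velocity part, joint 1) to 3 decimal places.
axis z_0 = ẑ; lever o_n−o_0 = (0.1340,-3.4319,-4.1745)
cross product → J_v[:, 0] = (3.4319,0.1340,-0.0000)
J_ω[:, 0] = z_0
entry J[1][0] = 0.1340

0.134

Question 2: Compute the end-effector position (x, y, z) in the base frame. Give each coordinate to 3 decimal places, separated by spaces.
0.134 -3.432 -4.174

after link 1: o_1 = (-0.8660, 0.5000, 1.0000)
after link 2: o_2 = (-0.8660, -1.5000, 2.0000)
after link 3: o_3 = (0.1340, -1.5000, 2.0000)
after link 4: o_4 = (0.1340, -2.9142, -2.2426)
after link 5: o_5 = (0.1340, -3.4319, -4.1745)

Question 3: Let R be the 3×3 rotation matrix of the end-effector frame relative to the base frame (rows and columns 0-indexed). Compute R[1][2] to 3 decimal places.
0.966

End-effector z-axis (col 2 of R) = (0.0000,0.9659,-0.2588)
R[1][2] = 0.9659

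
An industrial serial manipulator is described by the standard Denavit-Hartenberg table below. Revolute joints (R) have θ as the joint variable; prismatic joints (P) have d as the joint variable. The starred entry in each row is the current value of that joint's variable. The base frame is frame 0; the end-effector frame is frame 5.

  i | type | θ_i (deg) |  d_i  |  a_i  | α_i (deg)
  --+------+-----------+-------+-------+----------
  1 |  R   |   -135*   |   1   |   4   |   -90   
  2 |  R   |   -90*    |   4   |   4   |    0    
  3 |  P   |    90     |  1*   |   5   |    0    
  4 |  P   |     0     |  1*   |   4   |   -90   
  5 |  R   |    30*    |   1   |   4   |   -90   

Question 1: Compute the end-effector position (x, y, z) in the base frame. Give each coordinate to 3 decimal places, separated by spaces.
after link 1: o_1 = (-2.8284, -2.8284, 1.0000)
after link 2: o_2 = (0.0000, -5.6569, 5.0000)
after link 3: o_3 = (-2.8284, -9.8995, 5.0000)
after link 4: o_4 = (-4.9497, -13.4350, 5.0000)
after link 5: o_5 = (-8.8135, -14.4703, 4.0000)

-8.813 -14.470 4.000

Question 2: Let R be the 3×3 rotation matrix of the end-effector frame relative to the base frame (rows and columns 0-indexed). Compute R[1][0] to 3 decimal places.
-0.259

End-effector x-axis (col 0 of R) = (-0.9659,-0.2588,-0.0000)
R[1][0] = -0.2588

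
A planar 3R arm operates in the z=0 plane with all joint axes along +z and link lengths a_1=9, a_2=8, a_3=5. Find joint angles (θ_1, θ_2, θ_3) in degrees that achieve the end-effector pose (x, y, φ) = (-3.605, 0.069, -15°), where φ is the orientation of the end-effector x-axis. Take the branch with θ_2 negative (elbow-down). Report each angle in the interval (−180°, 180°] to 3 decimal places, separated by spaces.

-134.998 -120.000 -120.003

wrist centre = target − a_3·(cos φ, sin φ) = (-8.4346, 1.3631)
cos θ_2 = (73.0010−9²−8²)/(2·9·8) = -0.5000; θ_2 = -119.9995° (elbow-down)
β = atan2(1.3631,-8.4346) = 170.8200°; ψ = atan2(-6.9282,5.0001) = -54.1823°
θ_1 = β − ψ = 225.0023°
θ_3 = φ − θ_1 − θ_2 = -120.0027° (wrapped to (-180°,180°])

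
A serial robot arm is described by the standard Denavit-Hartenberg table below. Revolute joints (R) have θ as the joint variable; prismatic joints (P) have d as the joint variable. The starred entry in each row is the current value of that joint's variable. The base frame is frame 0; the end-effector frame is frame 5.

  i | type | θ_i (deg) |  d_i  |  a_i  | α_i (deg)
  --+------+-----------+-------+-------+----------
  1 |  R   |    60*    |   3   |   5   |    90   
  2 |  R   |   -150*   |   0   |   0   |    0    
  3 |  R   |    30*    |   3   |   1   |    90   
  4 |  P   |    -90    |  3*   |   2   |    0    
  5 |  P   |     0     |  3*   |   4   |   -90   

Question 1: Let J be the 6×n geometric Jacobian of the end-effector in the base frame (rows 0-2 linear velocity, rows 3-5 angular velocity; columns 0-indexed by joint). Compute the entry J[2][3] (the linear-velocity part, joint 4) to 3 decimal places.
prismatic axis z_3 = (-0.4330,-0.7500,0.5000)
J_v[:, 3] = z_3; J_ω[:, 3] = (0,0,0)
entry J[2][3] = 0.5000

0.500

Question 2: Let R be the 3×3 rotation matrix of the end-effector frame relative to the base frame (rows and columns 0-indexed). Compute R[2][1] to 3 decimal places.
End-effector y-axis (col 1 of R) = (0.4330,0.7500,-0.5000)
R[2][1] = -0.5000

-0.500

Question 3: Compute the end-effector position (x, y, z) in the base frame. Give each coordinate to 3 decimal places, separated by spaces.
-2.946 0.897 5.134

after link 1: o_1 = (2.5000, 4.3301, 3.0000)
after link 2: o_2 = (2.5000, 4.3301, 3.0000)
after link 3: o_3 = (4.8481, 2.3971, 2.1340)
after link 4: o_4 = (1.8170, 1.1471, 3.6340)
after link 5: o_5 = (-2.9462, 0.8971, 5.1340)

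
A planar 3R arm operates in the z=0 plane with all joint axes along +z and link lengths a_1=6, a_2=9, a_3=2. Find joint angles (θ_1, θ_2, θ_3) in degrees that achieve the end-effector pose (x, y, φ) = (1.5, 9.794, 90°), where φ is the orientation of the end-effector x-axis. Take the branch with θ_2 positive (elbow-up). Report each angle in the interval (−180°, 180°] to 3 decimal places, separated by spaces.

wrist centre = target − a_3·(cos φ, sin φ) = (1.5000, 7.7940)
cos θ_2 = (62.9964−6²−9²)/(2·6·9) = -0.5000; θ_2 = 120.0022° (elbow-up)
β = atan2(7.7940,1.5000) = 79.1063°; ψ = atan2(7.7941,1.4997) = 79.1085°
θ_1 = β − ψ = -0.0022°
θ_3 = φ − θ_1 − θ_2 = -30.0000° (wrapped to (-180°,180°])

-0.002 120.002 -30.000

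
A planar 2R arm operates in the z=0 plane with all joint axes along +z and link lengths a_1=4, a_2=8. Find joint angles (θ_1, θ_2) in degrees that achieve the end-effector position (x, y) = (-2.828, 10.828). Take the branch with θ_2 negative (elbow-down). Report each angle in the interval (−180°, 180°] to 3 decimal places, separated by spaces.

135.009 -45.015

cos θ_2 = (125.2432−4²−8²)/(2·4·8) = 0.7069; θ_2 = -45.0148° (elbow-down)
β = atan2(10.8280,-2.8280) = 104.6372°; ψ = atan2(-5.6583,9.6554) = -30.3714°
θ_1 = β − ψ = 135.0087°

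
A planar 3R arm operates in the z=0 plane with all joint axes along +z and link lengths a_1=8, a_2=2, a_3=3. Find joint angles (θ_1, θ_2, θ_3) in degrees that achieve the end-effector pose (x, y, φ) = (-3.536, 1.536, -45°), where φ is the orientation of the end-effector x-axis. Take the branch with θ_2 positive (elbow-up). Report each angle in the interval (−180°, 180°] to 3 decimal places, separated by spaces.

134.995 134.978 45.027

wrist centre = target − a_3·(cos φ, sin φ) = (-5.6573, 3.6573)
cos θ_2 = (45.3813−8²−2²)/(2·8·2) = -0.7068; θ_2 = 134.9780° (elbow-up)
β = atan2(3.6573,-5.6573) = 147.1183°; ψ = atan2(1.4148,6.5863) = 12.1230°
θ_1 = β − ψ = 134.9953°
θ_3 = φ − θ_1 − θ_2 = 45.0267° (wrapped to (-180°,180°])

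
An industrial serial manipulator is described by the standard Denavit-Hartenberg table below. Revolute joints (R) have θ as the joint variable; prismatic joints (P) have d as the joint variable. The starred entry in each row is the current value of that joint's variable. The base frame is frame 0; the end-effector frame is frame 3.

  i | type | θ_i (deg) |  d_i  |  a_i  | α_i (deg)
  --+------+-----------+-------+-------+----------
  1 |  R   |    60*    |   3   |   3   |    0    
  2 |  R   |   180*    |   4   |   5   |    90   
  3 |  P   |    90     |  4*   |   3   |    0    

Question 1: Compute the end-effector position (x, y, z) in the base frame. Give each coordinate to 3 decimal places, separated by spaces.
after link 1: o_1 = (1.5000, 2.5981, 3.0000)
after link 2: o_2 = (-1.0000, -1.7321, 7.0000)
after link 3: o_3 = (-4.4641, 0.2679, 10.0000)

-4.464 0.268 10.000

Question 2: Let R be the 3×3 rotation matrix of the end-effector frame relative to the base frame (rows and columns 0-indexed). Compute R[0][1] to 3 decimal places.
End-effector y-axis (col 1 of R) = (0.5000,0.8660,0.0000)
R[0][1] = 0.5000

0.500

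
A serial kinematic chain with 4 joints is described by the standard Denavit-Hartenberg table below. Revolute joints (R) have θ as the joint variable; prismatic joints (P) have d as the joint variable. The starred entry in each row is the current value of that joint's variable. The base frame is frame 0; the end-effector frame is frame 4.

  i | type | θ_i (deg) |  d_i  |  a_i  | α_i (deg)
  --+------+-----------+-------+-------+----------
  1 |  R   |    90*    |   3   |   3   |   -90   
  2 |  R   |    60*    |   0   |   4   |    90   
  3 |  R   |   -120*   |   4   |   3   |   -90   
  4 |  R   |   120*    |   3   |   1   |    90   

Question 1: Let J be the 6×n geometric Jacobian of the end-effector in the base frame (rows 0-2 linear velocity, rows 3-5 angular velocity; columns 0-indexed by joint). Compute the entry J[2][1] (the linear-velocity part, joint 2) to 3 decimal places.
axis z_1 = (-1.0000,0.0000,0.0000); lever o_n−o_1 = (3.6651,5.3881,-3.0646)
cross product → J_v[:, 1] = (-0.0000,-3.0646,-5.3881)
J_ω[:, 1] = z_1
entry J[2][1] = -5.3881

-5.388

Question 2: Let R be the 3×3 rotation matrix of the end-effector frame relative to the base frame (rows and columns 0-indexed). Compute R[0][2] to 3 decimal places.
0.750

End-effector z-axis (col 2 of R) = (0.7500,-0.6495,0.1250)
R[0][2] = 0.7500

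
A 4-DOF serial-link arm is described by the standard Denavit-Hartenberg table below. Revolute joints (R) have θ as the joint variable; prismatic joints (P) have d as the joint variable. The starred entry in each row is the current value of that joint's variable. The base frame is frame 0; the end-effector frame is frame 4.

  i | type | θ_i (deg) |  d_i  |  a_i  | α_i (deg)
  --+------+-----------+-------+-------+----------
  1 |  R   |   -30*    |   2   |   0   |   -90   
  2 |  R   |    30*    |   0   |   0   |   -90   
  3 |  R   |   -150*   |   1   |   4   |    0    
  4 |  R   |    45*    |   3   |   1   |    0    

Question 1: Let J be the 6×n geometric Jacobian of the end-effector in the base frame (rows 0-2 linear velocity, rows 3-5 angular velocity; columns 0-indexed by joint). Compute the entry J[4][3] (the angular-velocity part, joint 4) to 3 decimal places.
axis z_3 = (-0.4330,0.2500,-0.8660); lever o_n−o_3 = (-1.0102,1.6986,-2.4687)
cross product → J_v[:, 3] = (0.8539,-0.1941,-0.4830)
J_ω[:, 3] = z_3
entry J[4][3] = 0.2500

0.250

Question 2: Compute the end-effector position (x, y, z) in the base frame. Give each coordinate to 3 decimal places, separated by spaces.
-3.041 5.181 0.397

after link 1: o_1 = (0.0000, 0.0000, 2.0000)
after link 2: o_2 = (0.0000, 0.0000, 2.0000)
after link 3: o_3 = (-2.0311, 3.4821, 2.8660)
after link 4: o_4 = (-3.0413, 5.1806, 0.3974)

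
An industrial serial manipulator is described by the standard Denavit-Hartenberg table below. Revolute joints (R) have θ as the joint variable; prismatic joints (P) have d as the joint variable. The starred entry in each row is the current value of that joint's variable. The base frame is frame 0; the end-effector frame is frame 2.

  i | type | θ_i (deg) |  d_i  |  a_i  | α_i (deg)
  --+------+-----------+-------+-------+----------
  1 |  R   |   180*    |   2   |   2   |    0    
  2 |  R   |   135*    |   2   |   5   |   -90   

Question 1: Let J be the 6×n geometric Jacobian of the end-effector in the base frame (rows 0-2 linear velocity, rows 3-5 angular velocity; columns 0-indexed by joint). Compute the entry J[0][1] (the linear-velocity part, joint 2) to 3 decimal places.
3.536

axis z_1 = (0.0000,0.0000,1.0000); lever o_n−o_1 = (3.5355,-3.5355,2.0000)
cross product → J_v[:, 1] = (3.5355,3.5355,-0.0000)
J_ω[:, 1] = z_1
entry J[0][1] = 3.5355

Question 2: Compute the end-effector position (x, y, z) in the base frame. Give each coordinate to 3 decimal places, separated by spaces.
1.536 -3.536 4.000

after link 1: o_1 = (-2.0000, 0.0000, 2.0000)
after link 2: o_2 = (1.5355, -3.5355, 4.0000)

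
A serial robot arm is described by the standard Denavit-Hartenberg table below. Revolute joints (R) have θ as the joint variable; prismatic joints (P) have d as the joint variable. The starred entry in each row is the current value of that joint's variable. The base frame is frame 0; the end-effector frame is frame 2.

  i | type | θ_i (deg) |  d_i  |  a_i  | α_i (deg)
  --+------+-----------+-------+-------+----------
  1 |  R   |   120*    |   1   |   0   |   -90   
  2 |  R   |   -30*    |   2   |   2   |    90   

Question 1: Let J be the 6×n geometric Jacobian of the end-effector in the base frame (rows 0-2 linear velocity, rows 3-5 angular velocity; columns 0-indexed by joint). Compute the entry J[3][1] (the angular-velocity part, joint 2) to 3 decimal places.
axis z_1 = (-0.8660,-0.5000,0.0000); lever o_n−o_1 = (-2.5981,0.5000,1.0000)
cross product → J_v[:, 1] = (-0.5000,0.8660,-1.7321)
J_ω[:, 1] = z_1
entry J[3][1] = -0.8660

-0.866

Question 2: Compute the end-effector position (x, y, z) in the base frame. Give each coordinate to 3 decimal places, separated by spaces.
after link 1: o_1 = (0.0000, 0.0000, 1.0000)
after link 2: o_2 = (-2.5981, 0.5000, 2.0000)

-2.598 0.500 2.000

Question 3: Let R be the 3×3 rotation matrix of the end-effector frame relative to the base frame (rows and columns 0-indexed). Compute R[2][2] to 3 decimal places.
0.866

End-effector z-axis (col 2 of R) = (0.2500,-0.4330,0.8660)
R[2][2] = 0.8660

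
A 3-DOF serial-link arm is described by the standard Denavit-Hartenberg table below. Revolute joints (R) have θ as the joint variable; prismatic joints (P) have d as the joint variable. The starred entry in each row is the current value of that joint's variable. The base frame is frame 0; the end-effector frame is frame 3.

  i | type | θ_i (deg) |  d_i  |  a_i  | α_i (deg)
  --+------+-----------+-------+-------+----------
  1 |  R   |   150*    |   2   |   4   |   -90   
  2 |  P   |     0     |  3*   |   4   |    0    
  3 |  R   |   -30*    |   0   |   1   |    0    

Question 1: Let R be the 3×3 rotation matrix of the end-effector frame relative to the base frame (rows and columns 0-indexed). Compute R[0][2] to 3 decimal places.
-0.500

End-effector z-axis (col 2 of R) = (-0.5000,-0.8660,0.0000)
R[0][2] = -0.5000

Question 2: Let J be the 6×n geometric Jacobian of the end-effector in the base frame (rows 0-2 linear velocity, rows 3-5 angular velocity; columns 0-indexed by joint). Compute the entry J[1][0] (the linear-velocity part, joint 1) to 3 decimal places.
axis z_0 = ẑ; lever o_n−o_0 = (-9.1782,1.8349,2.5000)
cross product → J_v[:, 0] = (-1.8349,-9.1782,0.0000)
J_ω[:, 0] = z_0
entry J[1][0] = -9.1782

-9.178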